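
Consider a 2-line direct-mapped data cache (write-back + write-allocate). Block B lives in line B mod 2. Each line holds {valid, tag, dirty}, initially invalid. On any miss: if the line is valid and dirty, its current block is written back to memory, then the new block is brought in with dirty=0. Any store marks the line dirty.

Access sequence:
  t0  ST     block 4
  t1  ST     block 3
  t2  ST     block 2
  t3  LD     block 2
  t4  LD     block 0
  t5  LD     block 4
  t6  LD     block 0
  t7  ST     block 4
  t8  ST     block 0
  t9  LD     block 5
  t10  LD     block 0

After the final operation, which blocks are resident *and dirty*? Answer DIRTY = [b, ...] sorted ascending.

DIRTY = [0]

0: W B4 -> L0 miss  d=D]
1: W B3 -> L1 miss  d=D]
2: W B2 -> L0 miss wb->B4  d=D]
3: R B2 -> L0 hit  d=D]
4: R B0 -> L0 miss wb->B2  d=-]
5: R B4 -> L0 miss  d=-]
6: R B0 -> L0 miss  d=-]
7: W B4 -> L0 miss  d=D]
8: W B0 -> L0 miss wb->B4  d=D]
9: R B5 -> L1 miss wb->B3  d=-]
10: R B0 -> L0 hit  d=D]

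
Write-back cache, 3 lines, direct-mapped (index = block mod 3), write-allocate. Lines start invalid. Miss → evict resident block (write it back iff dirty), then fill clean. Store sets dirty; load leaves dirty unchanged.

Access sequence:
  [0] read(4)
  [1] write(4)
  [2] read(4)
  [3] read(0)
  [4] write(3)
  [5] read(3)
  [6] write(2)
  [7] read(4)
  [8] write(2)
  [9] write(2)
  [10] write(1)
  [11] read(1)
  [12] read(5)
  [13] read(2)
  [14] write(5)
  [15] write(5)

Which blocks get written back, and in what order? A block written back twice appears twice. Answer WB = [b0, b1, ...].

WB = [4, 2]

0: R B4 → L1 miss [-]
1: W B4 → L1 hit [D]
2: R B4 → L1 hit [D]
3: R B0 → L0 miss [-]
4: W B3 → L0 miss [D]
5: R B3 → L0 hit [D]
6: W B2 → L2 miss [D]
7: R B4 → L1 hit [D]
8: W B2 → L2 hit [D]
9: W B2 → L2 hit [D]
10: W B1 → L1 miss wb→B4 [D]
11: R B1 → L1 hit [D]
12: R B5 → L2 miss wb→B2 [-]
13: R B2 → L2 miss [-]
14: W B5 → L2 miss [D]
15: W B5 → L2 hit [D]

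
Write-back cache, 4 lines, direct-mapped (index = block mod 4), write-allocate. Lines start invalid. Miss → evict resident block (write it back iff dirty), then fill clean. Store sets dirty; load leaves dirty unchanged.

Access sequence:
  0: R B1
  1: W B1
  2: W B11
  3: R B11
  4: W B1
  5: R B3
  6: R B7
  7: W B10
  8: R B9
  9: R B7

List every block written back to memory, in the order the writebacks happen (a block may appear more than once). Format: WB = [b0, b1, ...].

0: R B1 → L1 miss [-]
1: W B1 → L1 hit [D]
2: W B11 → L3 miss [D]
3: R B11 → L3 hit [D]
4: W B1 → L1 hit [D]
5: R B3 → L3 miss wb→B11 [-]
6: R B7 → L3 miss [-]
7: W B10 → L2 miss [D]
8: R B9 → L1 miss wb→B1 [-]
9: R B7 → L3 hit [-]

WB = [11, 1]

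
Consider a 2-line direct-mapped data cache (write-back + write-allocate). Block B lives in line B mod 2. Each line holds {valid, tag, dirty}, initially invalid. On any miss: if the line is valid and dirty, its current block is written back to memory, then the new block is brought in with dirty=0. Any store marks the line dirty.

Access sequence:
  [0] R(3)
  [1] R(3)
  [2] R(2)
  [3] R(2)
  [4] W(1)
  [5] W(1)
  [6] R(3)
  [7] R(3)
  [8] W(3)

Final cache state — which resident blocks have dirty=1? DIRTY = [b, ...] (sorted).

DIRTY = [3]

0: R B3 -> L1 miss  d=-]
1: R B3 -> L1 hit  d=-]
2: R B2 -> L0 miss  d=-]
3: R B2 -> L0 hit  d=-]
4: W B1 -> L1 miss  d=D]
5: W B1 -> L1 hit  d=D]
6: R B3 -> L1 miss wb->B1  d=-]
7: R B3 -> L1 hit  d=-]
8: W B3 -> L1 hit  d=D]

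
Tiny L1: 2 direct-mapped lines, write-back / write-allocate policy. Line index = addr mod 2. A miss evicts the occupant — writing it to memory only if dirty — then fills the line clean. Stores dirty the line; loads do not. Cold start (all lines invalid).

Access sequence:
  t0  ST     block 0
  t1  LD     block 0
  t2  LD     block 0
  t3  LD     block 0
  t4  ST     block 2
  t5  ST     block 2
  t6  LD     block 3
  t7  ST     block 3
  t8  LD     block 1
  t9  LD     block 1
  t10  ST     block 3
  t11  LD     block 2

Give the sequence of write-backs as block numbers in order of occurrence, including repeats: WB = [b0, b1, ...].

WB = [0, 3]

0: W B0 -> L0 miss  d=D]
1: R B0 -> L0 hit  d=D]
2: R B0 -> L0 hit  d=D]
3: R B0 -> L0 hit  d=D]
4: W B2 -> L0 miss wb->B0  d=D]
5: W B2 -> L0 hit  d=D]
6: R B3 -> L1 miss  d=-]
7: W B3 -> L1 hit  d=D]
8: R B1 -> L1 miss wb->B3  d=-]
9: R B1 -> L1 hit  d=-]
10: W B3 -> L1 miss  d=D]
11: R B2 -> L0 hit  d=D]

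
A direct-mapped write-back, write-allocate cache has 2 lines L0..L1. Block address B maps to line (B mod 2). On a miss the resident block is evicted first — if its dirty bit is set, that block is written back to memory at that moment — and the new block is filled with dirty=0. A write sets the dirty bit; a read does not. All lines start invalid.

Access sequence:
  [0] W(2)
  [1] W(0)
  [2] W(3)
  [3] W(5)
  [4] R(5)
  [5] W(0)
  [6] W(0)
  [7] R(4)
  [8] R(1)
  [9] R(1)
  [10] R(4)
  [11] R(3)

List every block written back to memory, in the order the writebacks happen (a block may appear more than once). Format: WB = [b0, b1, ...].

0: W B2 → L0 miss [D]
1: W B0 → L0 miss wb→B2 [D]
2: W B3 → L1 miss [D]
3: W B5 → L1 miss wb→B3 [D]
4: R B5 → L1 hit [D]
5: W B0 → L0 hit [D]
6: W B0 → L0 hit [D]
7: R B4 → L0 miss wb→B0 [-]
8: R B1 → L1 miss wb→B5 [-]
9: R B1 → L1 hit [-]
10: R B4 → L0 hit [-]
11: R B3 → L1 miss [-]

WB = [2, 3, 0, 5]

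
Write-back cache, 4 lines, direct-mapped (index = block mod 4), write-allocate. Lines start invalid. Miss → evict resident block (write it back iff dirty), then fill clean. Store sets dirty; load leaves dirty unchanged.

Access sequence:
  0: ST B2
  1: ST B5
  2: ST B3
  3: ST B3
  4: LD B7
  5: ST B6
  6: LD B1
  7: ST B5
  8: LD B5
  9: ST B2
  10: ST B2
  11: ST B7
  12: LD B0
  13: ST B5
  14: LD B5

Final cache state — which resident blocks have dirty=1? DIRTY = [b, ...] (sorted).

0: W B2 → L2 miss [D]
1: W B5 → L1 miss [D]
2: W B3 → L3 miss [D]
3: W B3 → L3 hit [D]
4: R B7 → L3 miss wb→B3 [-]
5: W B6 → L2 miss wb→B2 [D]
6: R B1 → L1 miss wb→B5 [-]
7: W B5 → L1 miss [D]
8: R B5 → L1 hit [D]
9: W B2 → L2 miss wb→B6 [D]
10: W B2 → L2 hit [D]
11: W B7 → L3 hit [D]
12: R B0 → L0 miss [-]
13: W B5 → L1 hit [D]
14: R B5 → L1 hit [D]

DIRTY = [2, 5, 7]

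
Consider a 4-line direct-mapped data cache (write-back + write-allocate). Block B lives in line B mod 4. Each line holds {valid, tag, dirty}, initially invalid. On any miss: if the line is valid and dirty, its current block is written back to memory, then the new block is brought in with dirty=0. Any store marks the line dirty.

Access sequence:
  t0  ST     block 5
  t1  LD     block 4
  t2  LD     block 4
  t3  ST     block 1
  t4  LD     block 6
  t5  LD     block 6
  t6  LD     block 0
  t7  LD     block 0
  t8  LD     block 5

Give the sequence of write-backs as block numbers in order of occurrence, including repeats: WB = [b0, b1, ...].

  0 | W B5 → L1 miss [D]
  1 | R B4 → L0 miss [-]
  2 | R B4 → L0 hit [-]
  3 | W B1 → L1 miss wb→B5 [D]
  4 | R B6 → L2 miss [-]
  5 | R B6 → L2 hit [-]
  6 | R B0 → L0 miss [-]
  7 | R B0 → L0 hit [-]
  8 | R B5 → L1 miss wb→B1 [-]

WB = [5, 1]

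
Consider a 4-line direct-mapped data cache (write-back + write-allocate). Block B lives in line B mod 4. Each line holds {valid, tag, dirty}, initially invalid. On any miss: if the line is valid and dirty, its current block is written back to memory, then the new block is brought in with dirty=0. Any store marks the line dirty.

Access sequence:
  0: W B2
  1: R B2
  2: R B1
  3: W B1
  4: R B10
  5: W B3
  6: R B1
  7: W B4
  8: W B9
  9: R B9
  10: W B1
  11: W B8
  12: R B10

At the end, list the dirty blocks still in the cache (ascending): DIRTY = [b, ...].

DIRTY = [1, 3, 8]

0: W B2 -> L2 miss  d=D]
1: R B2 -> L2 hit  d=D]
2: R B1 -> L1 miss  d=-]
3: W B1 -> L1 hit  d=D]
4: R B10 -> L2 miss wb->B2  d=-]
5: W B3 -> L3 miss  d=D]
6: R B1 -> L1 hit  d=D]
7: W B4 -> L0 miss  d=D]
8: W B9 -> L1 miss wb->B1  d=D]
9: R B9 -> L1 hit  d=D]
10: W B1 -> L1 miss wb->B9  d=D]
11: W B8 -> L0 miss wb->B4  d=D]
12: R B10 -> L2 hit  d=-]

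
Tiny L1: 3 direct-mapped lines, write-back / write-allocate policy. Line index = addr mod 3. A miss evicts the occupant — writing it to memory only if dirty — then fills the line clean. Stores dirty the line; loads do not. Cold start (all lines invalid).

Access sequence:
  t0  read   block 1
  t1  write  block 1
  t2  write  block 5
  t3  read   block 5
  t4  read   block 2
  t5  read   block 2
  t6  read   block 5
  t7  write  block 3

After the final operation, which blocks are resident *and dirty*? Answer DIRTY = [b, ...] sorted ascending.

DIRTY = [1, 3]

0: R B1 -> L1 miss  d=-]
1: W B1 -> L1 hit  d=D]
2: W B5 -> L2 miss  d=D]
3: R B5 -> L2 hit  d=D]
4: R B2 -> L2 miss wb->B5  d=-]
5: R B2 -> L2 hit  d=-]
6: R B5 -> L2 miss  d=-]
7: W B3 -> L0 miss  d=D]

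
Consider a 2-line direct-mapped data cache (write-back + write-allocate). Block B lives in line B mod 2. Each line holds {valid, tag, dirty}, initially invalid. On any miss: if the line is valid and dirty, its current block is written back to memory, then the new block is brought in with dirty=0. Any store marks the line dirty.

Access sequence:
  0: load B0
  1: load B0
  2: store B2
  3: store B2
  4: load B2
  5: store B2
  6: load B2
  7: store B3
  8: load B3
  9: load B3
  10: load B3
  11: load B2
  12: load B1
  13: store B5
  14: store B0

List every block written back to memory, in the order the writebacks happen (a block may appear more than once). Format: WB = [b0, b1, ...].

0: R B0 -> L0 miss  d=-]
1: R B0 -> L0 hit  d=-]
2: W B2 -> L0 miss  d=D]
3: W B2 -> L0 hit  d=D]
4: R B2 -> L0 hit  d=D]
5: W B2 -> L0 hit  d=D]
6: R B2 -> L0 hit  d=D]
7: W B3 -> L1 miss  d=D]
8: R B3 -> L1 hit  d=D]
9: R B3 -> L1 hit  d=D]
10: R B3 -> L1 hit  d=D]
11: R B2 -> L0 hit  d=D]
12: R B1 -> L1 miss wb->B3  d=-]
13: W B5 -> L1 miss  d=D]
14: W B0 -> L0 miss wb->B2  d=D]

WB = [3, 2]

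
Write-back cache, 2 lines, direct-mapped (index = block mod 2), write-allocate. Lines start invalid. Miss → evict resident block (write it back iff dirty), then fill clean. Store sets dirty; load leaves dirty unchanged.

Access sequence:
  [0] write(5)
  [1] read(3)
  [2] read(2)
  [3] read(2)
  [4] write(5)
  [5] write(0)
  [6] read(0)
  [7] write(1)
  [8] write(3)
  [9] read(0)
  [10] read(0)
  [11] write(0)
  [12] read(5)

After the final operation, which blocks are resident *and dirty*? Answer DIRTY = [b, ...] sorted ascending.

DIRTY = [0]

  0 | W B5 → L1 miss [D]
  1 | R B3 → L1 miss wb→B5 [-]
  2 | R B2 → L0 miss [-]
  3 | R B2 → L0 hit [-]
  4 | W B5 → L1 miss [D]
  5 | W B0 → L0 miss [D]
  6 | R B0 → L0 hit [D]
  7 | W B1 → L1 miss wb→B5 [D]
  8 | W B3 → L1 miss wb→B1 [D]
  9 | R B0 → L0 hit [D]
  10 | R B0 → L0 hit [D]
  11 | W B0 → L0 hit [D]
  12 | R B5 → L1 miss wb→B3 [-]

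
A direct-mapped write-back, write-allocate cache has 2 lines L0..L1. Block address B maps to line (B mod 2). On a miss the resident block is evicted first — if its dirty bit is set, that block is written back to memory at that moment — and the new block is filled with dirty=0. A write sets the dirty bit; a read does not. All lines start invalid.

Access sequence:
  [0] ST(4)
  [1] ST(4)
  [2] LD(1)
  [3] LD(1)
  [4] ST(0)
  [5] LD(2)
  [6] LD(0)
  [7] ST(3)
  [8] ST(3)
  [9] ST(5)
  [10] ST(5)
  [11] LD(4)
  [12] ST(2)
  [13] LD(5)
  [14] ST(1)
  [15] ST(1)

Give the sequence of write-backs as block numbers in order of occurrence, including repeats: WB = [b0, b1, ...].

WB = [4, 0, 3, 5]

0: W B4 -> L0 miss  d=D]
1: W B4 -> L0 hit  d=D]
2: R B1 -> L1 miss  d=-]
3: R B1 -> L1 hit  d=-]
4: W B0 -> L0 miss wb->B4  d=D]
5: R B2 -> L0 miss wb->B0  d=-]
6: R B0 -> L0 miss  d=-]
7: W B3 -> L1 miss  d=D]
8: W B3 -> L1 hit  d=D]
9: W B5 -> L1 miss wb->B3  d=D]
10: W B5 -> L1 hit  d=D]
11: R B4 -> L0 miss  d=-]
12: W B2 -> L0 miss  d=D]
13: R B5 -> L1 hit  d=D]
14: W B1 -> L1 miss wb->B5  d=D]
15: W B1 -> L1 hit  d=D]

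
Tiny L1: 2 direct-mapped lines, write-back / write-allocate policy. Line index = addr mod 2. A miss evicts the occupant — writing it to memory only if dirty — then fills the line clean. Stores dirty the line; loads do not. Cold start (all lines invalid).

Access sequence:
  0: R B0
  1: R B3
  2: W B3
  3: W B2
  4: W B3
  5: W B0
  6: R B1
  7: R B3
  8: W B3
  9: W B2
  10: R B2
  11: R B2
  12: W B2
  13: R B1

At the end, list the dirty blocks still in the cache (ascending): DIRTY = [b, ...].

DIRTY = [2]

0: R B0 → L0 miss [-]
1: R B3 → L1 miss [-]
2: W B3 → L1 hit [D]
3: W B2 → L0 miss [D]
4: W B3 → L1 hit [D]
5: W B0 → L0 miss wb→B2 [D]
6: R B1 → L1 miss wb→B3 [-]
7: R B3 → L1 miss [-]
8: W B3 → L1 hit [D]
9: W B2 → L0 miss wb→B0 [D]
10: R B2 → L0 hit [D]
11: R B2 → L0 hit [D]
12: W B2 → L0 hit [D]
13: R B1 → L1 miss wb→B3 [-]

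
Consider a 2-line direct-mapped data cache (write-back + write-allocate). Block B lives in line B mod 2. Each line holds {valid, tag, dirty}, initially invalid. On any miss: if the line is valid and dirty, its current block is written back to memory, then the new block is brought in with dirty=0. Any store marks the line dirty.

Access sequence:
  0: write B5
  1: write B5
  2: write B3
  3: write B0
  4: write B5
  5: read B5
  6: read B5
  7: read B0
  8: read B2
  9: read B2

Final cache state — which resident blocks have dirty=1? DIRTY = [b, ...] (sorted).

0: W B5 -> L1 miss  d=D]
1: W B5 -> L1 hit  d=D]
2: W B3 -> L1 miss wb->B5  d=D]
3: W B0 -> L0 miss  d=D]
4: W B5 -> L1 miss wb->B3  d=D]
5: R B5 -> L1 hit  d=D]
6: R B5 -> L1 hit  d=D]
7: R B0 -> L0 hit  d=D]
8: R B2 -> L0 miss wb->B0  d=-]
9: R B2 -> L0 hit  d=-]

DIRTY = [5]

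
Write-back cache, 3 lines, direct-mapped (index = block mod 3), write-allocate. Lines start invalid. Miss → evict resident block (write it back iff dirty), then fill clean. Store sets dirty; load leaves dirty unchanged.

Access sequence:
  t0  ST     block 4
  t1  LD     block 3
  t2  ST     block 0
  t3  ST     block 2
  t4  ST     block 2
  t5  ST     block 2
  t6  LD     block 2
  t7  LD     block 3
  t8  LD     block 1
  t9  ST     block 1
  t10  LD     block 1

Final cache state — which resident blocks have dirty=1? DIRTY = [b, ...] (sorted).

0: W B4 -> L1 miss  d=D]
1: R B3 -> L0 miss  d=-]
2: W B0 -> L0 miss  d=D]
3: W B2 -> L2 miss  d=D]
4: W B2 -> L2 hit  d=D]
5: W B2 -> L2 hit  d=D]
6: R B2 -> L2 hit  d=D]
7: R B3 -> L0 miss wb->B0  d=-]
8: R B1 -> L1 miss wb->B4  d=-]
9: W B1 -> L1 hit  d=D]
10: R B1 -> L1 hit  d=D]

DIRTY = [1, 2]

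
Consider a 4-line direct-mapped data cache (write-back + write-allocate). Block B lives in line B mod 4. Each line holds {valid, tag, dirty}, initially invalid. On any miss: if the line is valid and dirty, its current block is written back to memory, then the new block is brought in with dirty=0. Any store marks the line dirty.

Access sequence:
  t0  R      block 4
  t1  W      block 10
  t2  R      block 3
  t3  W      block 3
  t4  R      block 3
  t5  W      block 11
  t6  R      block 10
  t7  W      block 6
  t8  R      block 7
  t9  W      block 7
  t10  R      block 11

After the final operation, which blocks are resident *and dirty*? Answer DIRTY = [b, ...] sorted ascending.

DIRTY = [6]

  0 | R B4 → L0 miss [-]
  1 | W B10 → L2 miss [D]
  2 | R B3 → L3 miss [-]
  3 | W B3 → L3 hit [D]
  4 | R B3 → L3 hit [D]
  5 | W B11 → L3 miss wb→B3 [D]
  6 | R B10 → L2 hit [D]
  7 | W B6 → L2 miss wb→B10 [D]
  8 | R B7 → L3 miss wb→B11 [-]
  9 | W B7 → L3 hit [D]
  10 | R B11 → L3 miss wb→B7 [-]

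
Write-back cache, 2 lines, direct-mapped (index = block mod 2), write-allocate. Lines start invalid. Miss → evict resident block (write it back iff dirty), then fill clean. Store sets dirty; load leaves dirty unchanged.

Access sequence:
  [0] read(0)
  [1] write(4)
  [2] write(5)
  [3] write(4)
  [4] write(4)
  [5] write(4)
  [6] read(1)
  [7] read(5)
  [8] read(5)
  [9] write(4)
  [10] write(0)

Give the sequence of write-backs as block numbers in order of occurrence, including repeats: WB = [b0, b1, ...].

0: R B0 -> L0 miss  d=-]
1: W B4 -> L0 miss  d=D]
2: W B5 -> L1 miss  d=D]
3: W B4 -> L0 hit  d=D]
4: W B4 -> L0 hit  d=D]
5: W B4 -> L0 hit  d=D]
6: R B1 -> L1 miss wb->B5  d=-]
7: R B5 -> L1 miss  d=-]
8: R B5 -> L1 hit  d=-]
9: W B4 -> L0 hit  d=D]
10: W B0 -> L0 miss wb->B4  d=D]

WB = [5, 4]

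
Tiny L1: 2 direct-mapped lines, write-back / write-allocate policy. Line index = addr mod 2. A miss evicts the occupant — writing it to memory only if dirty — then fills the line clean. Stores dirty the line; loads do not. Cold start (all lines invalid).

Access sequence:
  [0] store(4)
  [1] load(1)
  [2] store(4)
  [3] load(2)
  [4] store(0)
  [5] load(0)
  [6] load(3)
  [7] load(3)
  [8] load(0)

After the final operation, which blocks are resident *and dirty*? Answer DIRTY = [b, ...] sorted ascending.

  0 | W B4 → L0 miss [D]
  1 | R B1 → L1 miss [-]
  2 | W B4 → L0 hit [D]
  3 | R B2 → L0 miss wb→B4 [-]
  4 | W B0 → L0 miss [D]
  5 | R B0 → L0 hit [D]
  6 | R B3 → L1 miss [-]
  7 | R B3 → L1 hit [-]
  8 | R B0 → L0 hit [D]

DIRTY = [0]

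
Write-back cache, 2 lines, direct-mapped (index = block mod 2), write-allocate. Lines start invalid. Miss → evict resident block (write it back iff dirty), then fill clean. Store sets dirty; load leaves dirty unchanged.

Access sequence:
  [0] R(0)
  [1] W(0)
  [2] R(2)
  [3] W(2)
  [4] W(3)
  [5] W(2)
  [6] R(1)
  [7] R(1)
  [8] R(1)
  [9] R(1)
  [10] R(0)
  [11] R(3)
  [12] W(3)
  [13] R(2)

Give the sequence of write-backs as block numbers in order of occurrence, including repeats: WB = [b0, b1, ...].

WB = [0, 3, 2]

0: R B0 → L0 miss [-]
1: W B0 → L0 hit [D]
2: R B2 → L0 miss wb→B0 [-]
3: W B2 → L0 hit [D]
4: W B3 → L1 miss [D]
5: W B2 → L0 hit [D]
6: R B1 → L1 miss wb→B3 [-]
7: R B1 → L1 hit [-]
8: R B1 → L1 hit [-]
9: R B1 → L1 hit [-]
10: R B0 → L0 miss wb→B2 [-]
11: R B3 → L1 miss [-]
12: W B3 → L1 hit [D]
13: R B2 → L0 miss [-]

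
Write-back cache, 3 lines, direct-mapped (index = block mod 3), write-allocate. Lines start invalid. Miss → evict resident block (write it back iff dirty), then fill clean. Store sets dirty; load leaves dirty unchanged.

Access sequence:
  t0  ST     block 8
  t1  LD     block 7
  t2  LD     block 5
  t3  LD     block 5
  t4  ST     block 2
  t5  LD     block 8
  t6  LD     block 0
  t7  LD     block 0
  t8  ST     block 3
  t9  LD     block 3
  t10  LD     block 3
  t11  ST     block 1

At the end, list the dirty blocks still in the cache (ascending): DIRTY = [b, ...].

0: W B8 -> L2 miss  d=D]
1: R B7 -> L1 miss  d=-]
2: R B5 -> L2 miss wb->B8  d=-]
3: R B5 -> L2 hit  d=-]
4: W B2 -> L2 miss  d=D]
5: R B8 -> L2 miss wb->B2  d=-]
6: R B0 -> L0 miss  d=-]
7: R B0 -> L0 hit  d=-]
8: W B3 -> L0 miss  d=D]
9: R B3 -> L0 hit  d=D]
10: R B3 -> L0 hit  d=D]
11: W B1 -> L1 miss  d=D]

DIRTY = [1, 3]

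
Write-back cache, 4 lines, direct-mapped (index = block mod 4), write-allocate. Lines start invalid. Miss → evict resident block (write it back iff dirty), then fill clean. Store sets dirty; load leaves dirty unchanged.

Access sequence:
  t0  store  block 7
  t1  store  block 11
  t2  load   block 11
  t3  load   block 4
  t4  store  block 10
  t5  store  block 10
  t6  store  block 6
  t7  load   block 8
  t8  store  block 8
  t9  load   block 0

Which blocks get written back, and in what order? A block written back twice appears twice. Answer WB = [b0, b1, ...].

0: W B7 -> L3 miss  d=D]
1: W B11 -> L3 miss wb->B7  d=D]
2: R B11 -> L3 hit  d=D]
3: R B4 -> L0 miss  d=-]
4: W B10 -> L2 miss  d=D]
5: W B10 -> L2 hit  d=D]
6: W B6 -> L2 miss wb->B10  d=D]
7: R B8 -> L0 miss  d=-]
8: W B8 -> L0 hit  d=D]
9: R B0 -> L0 miss wb->B8  d=-]

WB = [7, 10, 8]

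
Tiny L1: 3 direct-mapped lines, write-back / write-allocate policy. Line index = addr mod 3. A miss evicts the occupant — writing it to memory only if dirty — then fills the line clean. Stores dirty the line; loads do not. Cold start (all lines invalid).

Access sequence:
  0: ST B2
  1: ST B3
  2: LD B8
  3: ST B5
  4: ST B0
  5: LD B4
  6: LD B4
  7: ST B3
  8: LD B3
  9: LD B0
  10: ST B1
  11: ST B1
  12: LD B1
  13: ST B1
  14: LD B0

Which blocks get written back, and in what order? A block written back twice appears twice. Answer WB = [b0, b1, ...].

0: W B2 → L2 miss [D]
1: W B3 → L0 miss [D]
2: R B8 → L2 miss wb→B2 [-]
3: W B5 → L2 miss [D]
4: W B0 → L0 miss wb→B3 [D]
5: R B4 → L1 miss [-]
6: R B4 → L1 hit [-]
7: W B3 → L0 miss wb→B0 [D]
8: R B3 → L0 hit [D]
9: R B0 → L0 miss wb→B3 [-]
10: W B1 → L1 miss [D]
11: W B1 → L1 hit [D]
12: R B1 → L1 hit [D]
13: W B1 → L1 hit [D]
14: R B0 → L0 hit [-]

WB = [2, 3, 0, 3]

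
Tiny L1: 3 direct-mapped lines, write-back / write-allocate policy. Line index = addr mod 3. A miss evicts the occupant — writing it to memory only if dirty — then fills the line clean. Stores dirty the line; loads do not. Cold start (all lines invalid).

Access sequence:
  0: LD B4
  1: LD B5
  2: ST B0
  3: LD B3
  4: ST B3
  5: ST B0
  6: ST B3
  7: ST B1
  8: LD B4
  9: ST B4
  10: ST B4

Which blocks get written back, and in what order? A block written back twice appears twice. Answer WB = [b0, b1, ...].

0: R B4 -> L1 miss  d=-]
1: R B5 -> L2 miss  d=-]
2: W B0 -> L0 miss  d=D]
3: R B3 -> L0 miss wb->B0  d=-]
4: W B3 -> L0 hit  d=D]
5: W B0 -> L0 miss wb->B3  d=D]
6: W B3 -> L0 miss wb->B0  d=D]
7: W B1 -> L1 miss  d=D]
8: R B4 -> L1 miss wb->B1  d=-]
9: W B4 -> L1 hit  d=D]
10: W B4 -> L1 hit  d=D]

WB = [0, 3, 0, 1]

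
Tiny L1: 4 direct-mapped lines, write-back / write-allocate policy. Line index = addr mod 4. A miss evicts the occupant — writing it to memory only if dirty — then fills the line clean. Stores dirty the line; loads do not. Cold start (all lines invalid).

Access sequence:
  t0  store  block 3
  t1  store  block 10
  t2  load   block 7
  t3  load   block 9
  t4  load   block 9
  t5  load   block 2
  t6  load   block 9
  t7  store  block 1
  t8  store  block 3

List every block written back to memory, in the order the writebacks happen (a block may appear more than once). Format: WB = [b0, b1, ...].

WB = [3, 10]

  0 | W B3 → L3 miss [D]
  1 | W B10 → L2 miss [D]
  2 | R B7 → L3 miss wb→B3 [-]
  3 | R B9 → L1 miss [-]
  4 | R B9 → L1 hit [-]
  5 | R B2 → L2 miss wb→B10 [-]
  6 | R B9 → L1 hit [-]
  7 | W B1 → L1 miss [D]
  8 | W B3 → L3 miss [D]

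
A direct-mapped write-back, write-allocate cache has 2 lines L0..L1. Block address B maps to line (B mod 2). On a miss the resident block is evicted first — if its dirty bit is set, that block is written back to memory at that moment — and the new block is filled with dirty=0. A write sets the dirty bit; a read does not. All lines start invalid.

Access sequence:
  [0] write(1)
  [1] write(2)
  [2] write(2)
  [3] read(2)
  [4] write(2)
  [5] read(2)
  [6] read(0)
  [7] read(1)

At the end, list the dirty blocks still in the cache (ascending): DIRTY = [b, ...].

DIRTY = [1]

0: W B1 → L1 miss [D]
1: W B2 → L0 miss [D]
2: W B2 → L0 hit [D]
3: R B2 → L0 hit [D]
4: W B2 → L0 hit [D]
5: R B2 → L0 hit [D]
6: R B0 → L0 miss wb→B2 [-]
7: R B1 → L1 hit [D]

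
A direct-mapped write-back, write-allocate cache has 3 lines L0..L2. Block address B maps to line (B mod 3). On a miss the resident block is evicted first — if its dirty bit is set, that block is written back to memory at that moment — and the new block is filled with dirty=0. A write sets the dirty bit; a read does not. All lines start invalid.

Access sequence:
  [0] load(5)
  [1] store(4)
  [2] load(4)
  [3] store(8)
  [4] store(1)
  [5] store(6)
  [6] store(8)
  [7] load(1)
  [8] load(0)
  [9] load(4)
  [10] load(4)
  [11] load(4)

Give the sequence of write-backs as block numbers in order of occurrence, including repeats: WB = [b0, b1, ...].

WB = [4, 6, 1]

0: R B5 -> L2 miss  d=-]
1: W B4 -> L1 miss  d=D]
2: R B4 -> L1 hit  d=D]
3: W B8 -> L2 miss  d=D]
4: W B1 -> L1 miss wb->B4  d=D]
5: W B6 -> L0 miss  d=D]
6: W B8 -> L2 hit  d=D]
7: R B1 -> L1 hit  d=D]
8: R B0 -> L0 miss wb->B6  d=-]
9: R B4 -> L1 miss wb->B1  d=-]
10: R B4 -> L1 hit  d=-]
11: R B4 -> L1 hit  d=-]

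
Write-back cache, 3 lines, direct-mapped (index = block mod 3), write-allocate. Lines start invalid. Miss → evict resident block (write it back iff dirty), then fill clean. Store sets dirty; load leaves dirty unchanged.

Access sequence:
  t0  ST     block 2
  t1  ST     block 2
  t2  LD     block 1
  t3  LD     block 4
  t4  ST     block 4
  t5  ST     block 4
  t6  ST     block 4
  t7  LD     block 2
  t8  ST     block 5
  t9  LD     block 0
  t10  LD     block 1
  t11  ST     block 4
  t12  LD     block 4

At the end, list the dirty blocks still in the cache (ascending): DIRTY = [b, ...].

0: W B2 -> L2 miss  d=D]
1: W B2 -> L2 hit  d=D]
2: R B1 -> L1 miss  d=-]
3: R B4 -> L1 miss  d=-]
4: W B4 -> L1 hit  d=D]
5: W B4 -> L1 hit  d=D]
6: W B4 -> L1 hit  d=D]
7: R B2 -> L2 hit  d=D]
8: W B5 -> L2 miss wb->B2  d=D]
9: R B0 -> L0 miss  d=-]
10: R B1 -> L1 miss wb->B4  d=-]
11: W B4 -> L1 miss  d=D]
12: R B4 -> L1 hit  d=D]

DIRTY = [4, 5]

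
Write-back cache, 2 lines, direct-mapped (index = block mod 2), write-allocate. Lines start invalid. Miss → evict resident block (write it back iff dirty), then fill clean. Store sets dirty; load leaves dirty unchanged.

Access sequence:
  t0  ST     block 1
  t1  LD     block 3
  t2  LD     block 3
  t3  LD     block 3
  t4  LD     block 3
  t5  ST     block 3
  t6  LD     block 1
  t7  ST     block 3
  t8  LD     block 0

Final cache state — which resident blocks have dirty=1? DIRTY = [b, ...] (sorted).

DIRTY = [3]

0: W B1 → L1 miss [D]
1: R B3 → L1 miss wb→B1 [-]
2: R B3 → L1 hit [-]
3: R B3 → L1 hit [-]
4: R B3 → L1 hit [-]
5: W B3 → L1 hit [D]
6: R B1 → L1 miss wb→B3 [-]
7: W B3 → L1 miss [D]
8: R B0 → L0 miss [-]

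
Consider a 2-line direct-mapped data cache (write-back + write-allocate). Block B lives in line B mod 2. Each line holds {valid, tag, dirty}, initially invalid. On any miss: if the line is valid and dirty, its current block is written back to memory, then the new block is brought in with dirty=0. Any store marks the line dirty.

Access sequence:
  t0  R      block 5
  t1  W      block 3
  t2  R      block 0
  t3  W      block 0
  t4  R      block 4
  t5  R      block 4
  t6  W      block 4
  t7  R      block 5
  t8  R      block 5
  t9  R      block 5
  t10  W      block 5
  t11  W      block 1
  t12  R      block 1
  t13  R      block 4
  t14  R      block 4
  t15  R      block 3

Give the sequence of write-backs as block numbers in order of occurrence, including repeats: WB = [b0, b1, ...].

  0 | R B5 → L1 miss [-]
  1 | W B3 → L1 miss [D]
  2 | R B0 → L0 miss [-]
  3 | W B0 → L0 hit [D]
  4 | R B4 → L0 miss wb→B0 [-]
  5 | R B4 → L0 hit [-]
  6 | W B4 → L0 hit [D]
  7 | R B5 → L1 miss wb→B3 [-]
  8 | R B5 → L1 hit [-]
  9 | R B5 → L1 hit [-]
  10 | W B5 → L1 hit [D]
  11 | W B1 → L1 miss wb→B5 [D]
  12 | R B1 → L1 hit [D]
  13 | R B4 → L0 hit [D]
  14 | R B4 → L0 hit [D]
  15 | R B3 → L1 miss wb→B1 [-]

WB = [0, 3, 5, 1]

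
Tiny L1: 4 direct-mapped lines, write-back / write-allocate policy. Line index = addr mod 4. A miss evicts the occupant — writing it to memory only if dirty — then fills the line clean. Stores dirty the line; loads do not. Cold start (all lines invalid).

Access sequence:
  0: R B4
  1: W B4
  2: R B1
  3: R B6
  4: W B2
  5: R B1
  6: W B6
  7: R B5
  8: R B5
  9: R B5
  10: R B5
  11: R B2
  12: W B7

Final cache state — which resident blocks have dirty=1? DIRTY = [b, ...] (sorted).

  0 | R B4 → L0 miss [-]
  1 | W B4 → L0 hit [D]
  2 | R B1 → L1 miss [-]
  3 | R B6 → L2 miss [-]
  4 | W B2 → L2 miss [D]
  5 | R B1 → L1 hit [-]
  6 | W B6 → L2 miss wb→B2 [D]
  7 | R B5 → L1 miss [-]
  8 | R B5 → L1 hit [-]
  9 | R B5 → L1 hit [-]
  10 | R B5 → L1 hit [-]
  11 | R B2 → L2 miss wb→B6 [-]
  12 | W B7 → L3 miss [D]

DIRTY = [4, 7]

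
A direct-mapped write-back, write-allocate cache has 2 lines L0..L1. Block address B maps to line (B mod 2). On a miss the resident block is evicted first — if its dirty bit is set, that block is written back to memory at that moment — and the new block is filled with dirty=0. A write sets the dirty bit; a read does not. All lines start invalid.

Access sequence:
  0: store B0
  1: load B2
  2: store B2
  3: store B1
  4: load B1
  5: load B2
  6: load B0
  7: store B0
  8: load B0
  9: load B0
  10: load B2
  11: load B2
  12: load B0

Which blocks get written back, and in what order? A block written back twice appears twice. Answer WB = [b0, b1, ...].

WB = [0, 2, 0]

  0 | W B0 → L0 miss [D]
  1 | R B2 → L0 miss wb→B0 [-]
  2 | W B2 → L0 hit [D]
  3 | W B1 → L1 miss [D]
  4 | R B1 → L1 hit [D]
  5 | R B2 → L0 hit [D]
  6 | R B0 → L0 miss wb→B2 [-]
  7 | W B0 → L0 hit [D]
  8 | R B0 → L0 hit [D]
  9 | R B0 → L0 hit [D]
  10 | R B2 → L0 miss wb→B0 [-]
  11 | R B2 → L0 hit [-]
  12 | R B0 → L0 miss [-]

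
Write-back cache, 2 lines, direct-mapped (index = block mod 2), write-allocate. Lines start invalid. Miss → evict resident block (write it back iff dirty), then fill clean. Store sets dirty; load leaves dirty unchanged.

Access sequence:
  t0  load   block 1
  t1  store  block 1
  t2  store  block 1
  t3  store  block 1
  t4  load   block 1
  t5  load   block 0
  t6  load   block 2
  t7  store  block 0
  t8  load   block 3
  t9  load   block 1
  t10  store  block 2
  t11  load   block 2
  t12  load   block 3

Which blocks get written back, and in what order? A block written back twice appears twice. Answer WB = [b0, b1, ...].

0: R B1 → L1 miss [-]
1: W B1 → L1 hit [D]
2: W B1 → L1 hit [D]
3: W B1 → L1 hit [D]
4: R B1 → L1 hit [D]
5: R B0 → L0 miss [-]
6: R B2 → L0 miss [-]
7: W B0 → L0 miss [D]
8: R B3 → L1 miss wb→B1 [-]
9: R B1 → L1 miss [-]
10: W B2 → L0 miss wb→B0 [D]
11: R B2 → L0 hit [D]
12: R B3 → L1 miss [-]

WB = [1, 0]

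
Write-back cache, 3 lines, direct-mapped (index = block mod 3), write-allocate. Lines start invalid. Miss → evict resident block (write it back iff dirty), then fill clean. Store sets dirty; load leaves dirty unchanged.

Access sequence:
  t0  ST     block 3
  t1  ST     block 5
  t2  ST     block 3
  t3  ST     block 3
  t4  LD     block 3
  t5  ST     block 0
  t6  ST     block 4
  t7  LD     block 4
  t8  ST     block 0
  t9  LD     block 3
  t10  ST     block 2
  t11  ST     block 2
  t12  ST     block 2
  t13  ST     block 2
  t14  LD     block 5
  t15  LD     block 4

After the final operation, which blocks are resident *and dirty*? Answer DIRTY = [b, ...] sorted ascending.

0: W B3 -> L0 miss  d=D]
1: W B5 -> L2 miss  d=D]
2: W B3 -> L0 hit  d=D]
3: W B3 -> L0 hit  d=D]
4: R B3 -> L0 hit  d=D]
5: W B0 -> L0 miss wb->B3  d=D]
6: W B4 -> L1 miss  d=D]
7: R B4 -> L1 hit  d=D]
8: W B0 -> L0 hit  d=D]
9: R B3 -> L0 miss wb->B0  d=-]
10: W B2 -> L2 miss wb->B5  d=D]
11: W B2 -> L2 hit  d=D]
12: W B2 -> L2 hit  d=D]
13: W B2 -> L2 hit  d=D]
14: R B5 -> L2 miss wb->B2  d=-]
15: R B4 -> L1 hit  d=D]

DIRTY = [4]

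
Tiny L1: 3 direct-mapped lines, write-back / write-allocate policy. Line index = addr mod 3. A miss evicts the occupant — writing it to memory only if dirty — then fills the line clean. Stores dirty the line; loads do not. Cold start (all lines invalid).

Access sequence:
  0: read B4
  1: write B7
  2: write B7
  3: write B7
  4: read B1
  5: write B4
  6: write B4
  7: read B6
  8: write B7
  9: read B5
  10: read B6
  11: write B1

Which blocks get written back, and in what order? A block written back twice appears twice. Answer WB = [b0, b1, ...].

WB = [7, 4, 7]

0: R B4 -> L1 miss  d=-]
1: W B7 -> L1 miss  d=D]
2: W B7 -> L1 hit  d=D]
3: W B7 -> L1 hit  d=D]
4: R B1 -> L1 miss wb->B7  d=-]
5: W B4 -> L1 miss  d=D]
6: W B4 -> L1 hit  d=D]
7: R B6 -> L0 miss  d=-]
8: W B7 -> L1 miss wb->B4  d=D]
9: R B5 -> L2 miss  d=-]
10: R B6 -> L0 hit  d=-]
11: W B1 -> L1 miss wb->B7  d=D]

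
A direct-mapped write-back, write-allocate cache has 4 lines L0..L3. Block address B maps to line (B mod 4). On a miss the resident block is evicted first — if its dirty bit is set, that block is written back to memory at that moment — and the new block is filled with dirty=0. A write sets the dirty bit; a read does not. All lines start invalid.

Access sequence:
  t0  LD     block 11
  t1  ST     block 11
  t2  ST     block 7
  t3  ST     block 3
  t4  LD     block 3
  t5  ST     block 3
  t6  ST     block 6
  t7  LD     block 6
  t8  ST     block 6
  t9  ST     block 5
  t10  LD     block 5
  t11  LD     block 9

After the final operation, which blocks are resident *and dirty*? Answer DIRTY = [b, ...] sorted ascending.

0: R B11 → L3 miss [-]
1: W B11 → L3 hit [D]
2: W B7 → L3 miss wb→B11 [D]
3: W B3 → L3 miss wb→B7 [D]
4: R B3 → L3 hit [D]
5: W B3 → L3 hit [D]
6: W B6 → L2 miss [D]
7: R B6 → L2 hit [D]
8: W B6 → L2 hit [D]
9: W B5 → L1 miss [D]
10: R B5 → L1 hit [D]
11: R B9 → L1 miss wb→B5 [-]

DIRTY = [3, 6]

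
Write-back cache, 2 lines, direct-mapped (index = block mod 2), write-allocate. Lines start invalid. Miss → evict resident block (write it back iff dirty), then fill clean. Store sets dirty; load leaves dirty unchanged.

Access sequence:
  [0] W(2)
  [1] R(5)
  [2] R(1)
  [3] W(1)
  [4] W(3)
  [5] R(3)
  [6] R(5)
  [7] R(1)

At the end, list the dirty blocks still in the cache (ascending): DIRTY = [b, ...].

DIRTY = [2]

0: W B2 -> L0 miss  d=D]
1: R B5 -> L1 miss  d=-]
2: R B1 -> L1 miss  d=-]
3: W B1 -> L1 hit  d=D]
4: W B3 -> L1 miss wb->B1  d=D]
5: R B3 -> L1 hit  d=D]
6: R B5 -> L1 miss wb->B3  d=-]
7: R B1 -> L1 miss  d=-]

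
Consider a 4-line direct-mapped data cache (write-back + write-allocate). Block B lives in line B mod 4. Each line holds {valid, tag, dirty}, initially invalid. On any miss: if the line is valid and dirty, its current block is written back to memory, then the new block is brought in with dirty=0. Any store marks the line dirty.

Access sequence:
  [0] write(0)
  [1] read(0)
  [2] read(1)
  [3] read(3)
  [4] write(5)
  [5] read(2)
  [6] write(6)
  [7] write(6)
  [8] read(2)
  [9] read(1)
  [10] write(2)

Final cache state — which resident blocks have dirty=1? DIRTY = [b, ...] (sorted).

0: W B0 → L0 miss [D]
1: R B0 → L0 hit [D]
2: R B1 → L1 miss [-]
3: R B3 → L3 miss [-]
4: W B5 → L1 miss [D]
5: R B2 → L2 miss [-]
6: W B6 → L2 miss [D]
7: W B6 → L2 hit [D]
8: R B2 → L2 miss wb→B6 [-]
9: R B1 → L1 miss wb→B5 [-]
10: W B2 → L2 hit [D]

DIRTY = [0, 2]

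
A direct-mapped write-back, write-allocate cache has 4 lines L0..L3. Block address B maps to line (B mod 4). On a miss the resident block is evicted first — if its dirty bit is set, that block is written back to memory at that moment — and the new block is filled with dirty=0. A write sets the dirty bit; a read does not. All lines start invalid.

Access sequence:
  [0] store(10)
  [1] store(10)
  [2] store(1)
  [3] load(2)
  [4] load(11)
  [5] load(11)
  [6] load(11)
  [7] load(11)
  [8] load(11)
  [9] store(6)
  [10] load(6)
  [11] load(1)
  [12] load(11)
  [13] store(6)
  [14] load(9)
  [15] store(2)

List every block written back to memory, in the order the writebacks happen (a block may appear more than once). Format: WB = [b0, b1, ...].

0: W B10 -> L2 miss  d=D]
1: W B10 -> L2 hit  d=D]
2: W B1 -> L1 miss  d=D]
3: R B2 -> L2 miss wb->B10  d=-]
4: R B11 -> L3 miss  d=-]
5: R B11 -> L3 hit  d=-]
6: R B11 -> L3 hit  d=-]
7: R B11 -> L3 hit  d=-]
8: R B11 -> L3 hit  d=-]
9: W B6 -> L2 miss  d=D]
10: R B6 -> L2 hit  d=D]
11: R B1 -> L1 hit  d=D]
12: R B11 -> L3 hit  d=-]
13: W B6 -> L2 hit  d=D]
14: R B9 -> L1 miss wb->B1  d=-]
15: W B2 -> L2 miss wb->B6  d=D]

WB = [10, 1, 6]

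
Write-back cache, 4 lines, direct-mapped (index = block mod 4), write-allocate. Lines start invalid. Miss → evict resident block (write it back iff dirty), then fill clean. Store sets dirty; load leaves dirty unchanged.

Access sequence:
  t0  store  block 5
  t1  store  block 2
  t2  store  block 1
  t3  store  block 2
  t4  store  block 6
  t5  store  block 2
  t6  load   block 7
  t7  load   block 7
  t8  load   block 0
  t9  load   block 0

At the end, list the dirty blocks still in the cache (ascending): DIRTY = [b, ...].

DIRTY = [1, 2]

0: W B5 -> L1 miss  d=D]
1: W B2 -> L2 miss  d=D]
2: W B1 -> L1 miss wb->B5  d=D]
3: W B2 -> L2 hit  d=D]
4: W B6 -> L2 miss wb->B2  d=D]
5: W B2 -> L2 miss wb->B6  d=D]
6: R B7 -> L3 miss  d=-]
7: R B7 -> L3 hit  d=-]
8: R B0 -> L0 miss  d=-]
9: R B0 -> L0 hit  d=-]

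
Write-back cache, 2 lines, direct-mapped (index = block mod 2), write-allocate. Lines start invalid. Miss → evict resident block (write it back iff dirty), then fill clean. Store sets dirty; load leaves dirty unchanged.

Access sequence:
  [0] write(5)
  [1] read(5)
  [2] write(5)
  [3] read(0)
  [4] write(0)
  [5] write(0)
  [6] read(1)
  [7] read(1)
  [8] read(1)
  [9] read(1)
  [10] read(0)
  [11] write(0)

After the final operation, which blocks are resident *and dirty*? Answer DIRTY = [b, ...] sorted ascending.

  0 | W B5 → L1 miss [D]
  1 | R B5 → L1 hit [D]
  2 | W B5 → L1 hit [D]
  3 | R B0 → L0 miss [-]
  4 | W B0 → L0 hit [D]
  5 | W B0 → L0 hit [D]
  6 | R B1 → L1 miss wb→B5 [-]
  7 | R B1 → L1 hit [-]
  8 | R B1 → L1 hit [-]
  9 | R B1 → L1 hit [-]
  10 | R B0 → L0 hit [D]
  11 | W B0 → L0 hit [D]

DIRTY = [0]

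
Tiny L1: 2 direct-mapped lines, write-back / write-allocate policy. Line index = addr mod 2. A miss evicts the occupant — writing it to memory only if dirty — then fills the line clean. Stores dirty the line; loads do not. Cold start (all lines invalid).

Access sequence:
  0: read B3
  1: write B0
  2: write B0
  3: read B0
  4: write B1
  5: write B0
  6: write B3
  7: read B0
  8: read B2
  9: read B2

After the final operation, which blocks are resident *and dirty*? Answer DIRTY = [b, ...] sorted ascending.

0: R B3 → L1 miss [-]
1: W B0 → L0 miss [D]
2: W B0 → L0 hit [D]
3: R B0 → L0 hit [D]
4: W B1 → L1 miss [D]
5: W B0 → L0 hit [D]
6: W B3 → L1 miss wb→B1 [D]
7: R B0 → L0 hit [D]
8: R B2 → L0 miss wb→B0 [-]
9: R B2 → L0 hit [-]

DIRTY = [3]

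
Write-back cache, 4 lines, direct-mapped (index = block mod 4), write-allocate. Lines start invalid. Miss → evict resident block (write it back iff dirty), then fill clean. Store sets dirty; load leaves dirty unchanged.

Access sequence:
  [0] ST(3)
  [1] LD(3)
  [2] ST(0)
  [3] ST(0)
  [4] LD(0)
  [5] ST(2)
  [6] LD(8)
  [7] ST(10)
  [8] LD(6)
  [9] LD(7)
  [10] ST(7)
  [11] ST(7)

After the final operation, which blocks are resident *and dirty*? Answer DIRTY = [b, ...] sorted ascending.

DIRTY = [7]

0: W B3 → L3 miss [D]
1: R B3 → L3 hit [D]
2: W B0 → L0 miss [D]
3: W B0 → L0 hit [D]
4: R B0 → L0 hit [D]
5: W B2 → L2 miss [D]
6: R B8 → L0 miss wb→B0 [-]
7: W B10 → L2 miss wb→B2 [D]
8: R B6 → L2 miss wb→B10 [-]
9: R B7 → L3 miss wb→B3 [-]
10: W B7 → L3 hit [D]
11: W B7 → L3 hit [D]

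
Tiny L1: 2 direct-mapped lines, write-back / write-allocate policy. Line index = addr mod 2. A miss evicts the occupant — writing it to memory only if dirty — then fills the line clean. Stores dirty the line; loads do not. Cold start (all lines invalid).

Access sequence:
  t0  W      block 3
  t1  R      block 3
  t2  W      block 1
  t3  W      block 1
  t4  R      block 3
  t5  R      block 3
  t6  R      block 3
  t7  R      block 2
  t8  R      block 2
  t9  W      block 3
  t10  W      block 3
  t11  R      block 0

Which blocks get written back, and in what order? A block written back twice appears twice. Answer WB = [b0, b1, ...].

0: W B3 → L1 miss [D]
1: R B3 → L1 hit [D]
2: W B1 → L1 miss wb→B3 [D]
3: W B1 → L1 hit [D]
4: R B3 → L1 miss wb→B1 [-]
5: R B3 → L1 hit [-]
6: R B3 → L1 hit [-]
7: R B2 → L0 miss [-]
8: R B2 → L0 hit [-]
9: W B3 → L1 hit [D]
10: W B3 → L1 hit [D]
11: R B0 → L0 miss [-]

WB = [3, 1]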